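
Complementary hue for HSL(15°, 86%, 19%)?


Complement = opposite side of color wheel = hue + 180°
H' = (15 + 180) mod 360 = 195°
S and L unchanged.
= HSL(195°, 86%, 19%)


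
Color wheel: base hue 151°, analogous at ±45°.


Base hue: 151°
Left analog: (151 - 45) mod 360 = 106°
Right analog: (151 + 45) mod 360 = 196°
Analogous hues = 106° and 196°


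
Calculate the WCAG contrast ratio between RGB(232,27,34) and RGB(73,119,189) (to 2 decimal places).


Linearize each sRGB channel c=v/255: c/12.92 if c ≤ 0.04045 else ((c+0.055)/1.055)^2.4
L = 0.2126×R_lin + 0.7152×G_lin + 0.0722×B_lin
Color 1 (232,27,34):
  R=232: 232/255≈0.9098 > 0.04045 → ((0.9098+0.055)/1.055)^2.4 ≈ 0.80695
  G=27: 27/255≈0.1059 > 0.04045 → ((0.1059+0.055)/1.055)^2.4 ≈ 0.01096
  B=34: 34/255≈0.1333 > 0.04045 → ((0.1333+0.055)/1.055)^2.4 ≈ 0.01600
  L1 = 0.2126×0.80695 + 0.7152×0.01096 + 0.0722×0.01600 ≈ 0.18055
Color 2 (73,119,189):
  R=73: 73/255≈0.2863 > 0.04045 → ((0.2863+0.055)/1.055)^2.4 ≈ 0.06663
  G=119: 119/255≈0.4667 > 0.04045 → ((0.4667+0.055)/1.055)^2.4 ≈ 0.18447
  B=189: 189/255≈0.7412 > 0.04045 → ((0.7412+0.055)/1.055)^2.4 ≈ 0.50888
  L2 = 0.2126×0.06663 + 0.7152×0.18447 + 0.0722×0.50888 ≈ 0.18284
Lighter = 0.18284, Darker = 0.18055
Ratio = (L_lighter + 0.05) / (L_darker + 0.05)
Ratio = (0.18284 + 0.05) / (0.18055 + 0.05) = 0.23284 / 0.23055 ≈ 1.0099
Ratio ≈ 1.01:1


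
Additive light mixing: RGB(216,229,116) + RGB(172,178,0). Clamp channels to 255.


Additive: each channel = min(255, C₁+C₂)
R: 216+172 = 388 → 255
G: 229+178 = 407 → 255
B: 116+0 = 116 → 116
= RGB(255, 255, 116)


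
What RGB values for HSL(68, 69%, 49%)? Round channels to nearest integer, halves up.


H=68°, S=0.69, L=0.49
C = (1-|2L-1|)×S = (1-|-0.02|)×0.69 = 0.6762
H' = H/60 = 68/60 ≈ 1.1333; X = C×(1-|H' mod 2 - 1|) = 0.58604
m = L - C/2 = 0.49 - 0.3381 = 0.1519
Sector ⌊H'⌋ = 1 → (R',G',B') = (0.58604, 0.6762, 0.0)
RGB = ((R'+m)×255, (G'+m)×255, (B'+m)×255) = (188.1747, 211.1655, 38.7345)
Round half up → RGB(188, 211, 39)


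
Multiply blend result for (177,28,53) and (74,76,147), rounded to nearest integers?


Multiply: C = A×B/255, rounded to nearest integer
R: 177×74/255 = 13098/255 ≈ 51.365 → 51
G: 28×76/255 = 2128/255 ≈ 8.345 → 8
B: 53×147/255 = 7791/255 ≈ 30.553 → 31
= RGB(51, 8, 31)


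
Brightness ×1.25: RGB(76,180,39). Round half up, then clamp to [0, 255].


Multiply each channel by 1.25, round half up, clamp to [0, 255]
R: 76×1.25 = 95
G: 180×1.25 = 225
B: 39×1.25 = 48.75 → round → 49
= RGB(95, 225, 49)


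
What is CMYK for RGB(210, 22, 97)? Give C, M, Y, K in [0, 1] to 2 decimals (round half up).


R'=210/255≈0.8235, G'=22/255≈0.0863, B'=97/255≈0.3804
K = 1 - max(R',G',B') = 1 - 210/255 = 45/255 = 0.17647… → 0.18
(1-R'-K)/(1-K) simplifies to (max-R)/max with max = 210:
C = (210-210)/210 = 0/210 = 0 → 0.00
M = (210-22)/210 = 188/210 = 0.89523… → 0.90
Y = (210-97)/210 = 113/210 = 0.53809… → 0.54
= CMYK(0.00, 0.90, 0.54, 0.18)


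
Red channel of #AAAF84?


Color: #AAAF84
R = AA = 170
G = AF = 175
B = 84 = 132
Red = 170


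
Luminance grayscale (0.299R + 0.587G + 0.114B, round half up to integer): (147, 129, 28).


Gray = 0.299×R + 0.587×G + 0.114×B
Gray = 0.299×147 + 0.587×129 + 0.114×28
Gray = 43.953 + 75.723 + 3.192
Gray = 122.868 → round half up → 123
Gray = 123


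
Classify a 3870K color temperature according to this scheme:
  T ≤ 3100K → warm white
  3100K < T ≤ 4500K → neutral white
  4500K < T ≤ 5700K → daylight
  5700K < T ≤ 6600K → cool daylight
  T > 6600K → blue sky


Temperature: 3870K
3100K < 3870K ≤ 4500K → neutral white
Classification: neutral white


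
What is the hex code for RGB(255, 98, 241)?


R = 255 → FF (hex)
G = 98 → 62 (hex)
B = 241 → F1 (hex)
Hex = #FF62F1


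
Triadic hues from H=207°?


Triadic: equally spaced at 120° intervals
H1 = 207°
H2 = (207 + 120) mod 360 = 327°
H3 = (207 + 240) mod 360 = 87°
Triadic = 207°, 327°, 87°


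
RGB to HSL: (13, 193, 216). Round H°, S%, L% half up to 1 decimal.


Normalize: R'=13/255≈0.0510, G'=193/255≈0.7569, B'=216/255≈0.8471
Max=216/255, Min=13/255, Δ=Max-Min=203/255
L = (Max+Min)/2 = (216+13)/510 = 229/510 = 0.44901… → L = 44.9%
L ≤ 0.5 → S = Δ/(Max+Min) = 203/(216+13) = 203/229 = 0.88646… → S = 88.6%
(the 1/255 factors cancel in S and H, so raw channel differences can be used)
Max is B' → H = 60 × ((R-G)/Δ + 4) = 60 × ((13-193)/203 + 4)
  -180/203 + 4 = -0.8866… + 4 = 3.1133…
  H = 60 × 3.1133… = 186.798…° → H = 186.8°
= HSL(186.8°, 88.6%, 44.9%)


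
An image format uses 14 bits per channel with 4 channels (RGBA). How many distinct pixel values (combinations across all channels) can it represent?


Total bits = 14 bits/channel × 4 channels = 56 bits
Distinct pixel values = 2^56
= 72,057,594,037,927,936 pixel values


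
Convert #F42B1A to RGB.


F4 → 244 (R)
2B → 43 (G)
1A → 26 (B)
= RGB(244, 43, 26)


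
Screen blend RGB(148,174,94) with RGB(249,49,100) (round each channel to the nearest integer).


Screen: C = 255 - (255-A)×(255-B)/255, rounded to nearest integer
R: 255 - (255-148)×(255-249)/255 = 255 - 642/255 ≈ 255 - 2.518 = 252.482 → 252
G: 255 - (255-174)×(255-49)/255 = 255 - 16686/255 ≈ 255 - 65.435 = 189.565 → 190
B: 255 - (255-94)×(255-100)/255 = 255 - 24955/255 ≈ 255 - 97.863 = 157.137 → 157
= RGB(252, 190, 157)


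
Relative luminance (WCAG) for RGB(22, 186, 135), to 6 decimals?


Linearize each channel (sRGB transfer function): c = v/255; c_lin = c/12.92 if c ≤ 0.04045, else ((c+0.055)/1.055)^2.4
  R: 22/255 ≈ 0.086275 > 0.04045 → ((0.086275+0.055)/1.055)^2.4 ≈ 0.008023
  G: 186/255 ≈ 0.729412 > 0.04045 → ((0.729412+0.055)/1.055)^2.4 ≈ 0.491021
  B: 135/255 ≈ 0.529412 > 0.04045 → ((0.529412+0.055)/1.055)^2.4 ≈ 0.242281
R_lin = 0.008023, G_lin = 0.491021, B_lin = 0.242281
L = 0.2126×R + 0.7152×G + 0.0722×B
L = 0.2126×0.008023 + 0.7152×0.491021 + 0.0722×0.242281
L ≈ 0.370377


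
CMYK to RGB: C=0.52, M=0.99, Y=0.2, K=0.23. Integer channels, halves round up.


R = 255 × (1-C) × (1-K) = 255 × 0.48 × 0.77 = 94.248 → 94
G = 255 × (1-M) × (1-K) = 255 × 0.01 × 0.77 = 1.9635 → 2
B = 255 × (1-Y) × (1-K) = 255 × 0.80 × 0.77 = 157.08 → 157
= RGB(94, 2, 157)


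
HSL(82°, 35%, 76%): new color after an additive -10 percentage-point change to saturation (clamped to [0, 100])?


Original S = 35%
Adjustment = -10 percentage points
New S = 35 + (-10) = 25
Clamp to [0, 100] → 25
= HSL(82°, 25%, 76%)


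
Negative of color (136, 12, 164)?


Invert: (255-R, 255-G, 255-B)
R: 255-136 = 119
G: 255-12 = 243
B: 255-164 = 91
= RGB(119, 243, 91)


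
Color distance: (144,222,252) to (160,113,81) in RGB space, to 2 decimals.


d = √[(R₁-R₂)² + (G₁-G₂)² + (B₁-B₂)²]
d = √[(144-160)² + (222-113)² + (252-81)²]
d = √[256 + 11881 + 29241]
d = √41378
d ≈ 203.42


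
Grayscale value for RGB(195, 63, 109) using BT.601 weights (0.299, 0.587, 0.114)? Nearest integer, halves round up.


Gray = 0.299×R + 0.587×G + 0.114×B
Gray = 0.299×195 + 0.587×63 + 0.114×109
Gray = 58.305 + 36.981 + 12.426
Gray = 107.712 → round half up → 108
Gray = 108


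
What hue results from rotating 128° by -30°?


New hue = (H + rotation) mod 360
New hue = (128 -30) mod 360
= 98 mod 360
= 98°


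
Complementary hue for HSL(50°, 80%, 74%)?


Complement = opposite side of color wheel = hue + 180°
H' = (50 + 180) mod 360 = 230°
S and L unchanged.
= HSL(230°, 80%, 74%)


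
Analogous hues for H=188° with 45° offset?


Base hue: 188°
Left analog: (188 - 45) mod 360 = 143°
Right analog: (188 + 45) mod 360 = 233°
Analogous hues = 143° and 233°


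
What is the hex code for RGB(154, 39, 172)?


R = 154 → 9A (hex)
G = 39 → 27 (hex)
B = 172 → AC (hex)
Hex = #9A27AC


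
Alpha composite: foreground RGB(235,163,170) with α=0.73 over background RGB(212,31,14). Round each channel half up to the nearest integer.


C = α×F + (1-α)×B, with 1-α = 0.27
R: 0.73×235 + 0.27×212 = 171.55 + 57.24 = 228.79 → 229
G: 0.73×163 + 0.27×31 = 118.99 + 8.37 = 127.36 → 127
B: 0.73×170 + 0.27×14 = 124.10 + 3.78 = 127.88 → 128
= RGB(229, 127, 128)


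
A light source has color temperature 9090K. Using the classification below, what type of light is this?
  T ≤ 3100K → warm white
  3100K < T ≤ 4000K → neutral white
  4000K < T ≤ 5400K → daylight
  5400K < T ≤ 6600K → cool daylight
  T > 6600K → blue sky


Temperature: 9090K
9090K > 6600K → blue sky
Classification: blue sky


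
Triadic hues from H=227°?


Triadic: equally spaced at 120° intervals
H1 = 227°
H2 = (227 + 120) mod 360 = 347°
H3 = (227 + 240) mod 360 = 107°
Triadic = 227°, 347°, 107°


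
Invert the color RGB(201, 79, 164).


Invert: (255-R, 255-G, 255-B)
R: 255-201 = 54
G: 255-79 = 176
B: 255-164 = 91
= RGB(54, 176, 91)


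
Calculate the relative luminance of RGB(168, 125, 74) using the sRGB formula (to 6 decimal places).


Linearize each channel (sRGB transfer function): c = v/255; c_lin = c/12.92 if c ≤ 0.04045, else ((c+0.055)/1.055)^2.4
  R: 168/255 ≈ 0.658824 > 0.04045 → ((0.658824+0.055)/1.055)^2.4 ≈ 0.391572
  G: 125/255 ≈ 0.490196 > 0.04045 → ((0.490196+0.055)/1.055)^2.4 ≈ 0.205079
  B: 74/255 ≈ 0.290196 > 0.04045 → ((0.290196+0.055)/1.055)^2.4 ≈ 0.068478
R_lin = 0.391572, G_lin = 0.205079, B_lin = 0.068478
L = 0.2126×R + 0.7152×G + 0.0722×B
L = 0.2126×0.391572 + 0.7152×0.205079 + 0.0722×0.068478
L ≈ 0.234865


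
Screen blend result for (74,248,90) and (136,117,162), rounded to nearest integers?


Screen: C = 255 - (255-A)×(255-B)/255, rounded to nearest integer
R: 255 - (255-74)×(255-136)/255 = 255 - 21539/255 ≈ 255 - 84.467 = 170.533 → 171
G: 255 - (255-248)×(255-117)/255 = 255 - 966/255 ≈ 255 - 3.788 = 251.212 → 251
B: 255 - (255-90)×(255-162)/255 = 255 - 15345/255 ≈ 255 - 60.176 = 194.824 → 195
= RGB(171, 251, 195)


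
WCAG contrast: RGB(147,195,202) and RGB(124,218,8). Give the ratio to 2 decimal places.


Linearize each sRGB channel c=v/255: c/12.92 if c ≤ 0.04045 else ((c+0.055)/1.055)^2.4
L = 0.2126×R_lin + 0.7152×G_lin + 0.0722×B_lin
Color 1 (147,195,202):
  R=147: 147/255≈0.5765 > 0.04045 → ((0.5765+0.055)/1.055)^2.4 ≈ 0.29177
  G=195: 195/255≈0.7647 > 0.04045 → ((0.7647+0.055)/1.055)^2.4 ≈ 0.54572
  B=202: 202/255≈0.7922 > 0.04045 → ((0.7922+0.055)/1.055)^2.4 ≈ 0.59062
  L1 = 0.2126×0.29177 + 0.7152×0.54572 + 0.0722×0.59062 ≈ 0.49498
Color 2 (124,218,8):
  R=124: 124/255≈0.4863 > 0.04045 → ((0.4863+0.055)/1.055)^2.4 ≈ 0.20156
  G=218: 218/255≈0.8549 > 0.04045 → ((0.8549+0.055)/1.055)^2.4 ≈ 0.70110
  B=8: 8/255≈0.0314 ≤ 0.04045 → 0.0314/12.92 ≈ 0.00243
  L2 = 0.2126×0.20156 + 0.7152×0.70110 + 0.0722×0.00243 ≈ 0.54445
Lighter = 0.54445, Darker = 0.49498
Ratio = (L_lighter + 0.05) / (L_darker + 0.05)
Ratio = (0.54445 + 0.05) / (0.49498 + 0.05) = 0.59445 / 0.54498 ≈ 1.0908
Ratio ≈ 1.09:1


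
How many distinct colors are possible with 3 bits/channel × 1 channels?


Total bits = 3 bits/channel × 1 channels = 3 bits
Distinct colors = 2^3
= 8 colors


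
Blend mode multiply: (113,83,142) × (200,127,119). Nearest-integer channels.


Multiply: C = A×B/255, rounded to nearest integer
R: 113×200/255 = 22600/255 ≈ 88.627 → 89
G: 83×127/255 = 10541/255 ≈ 41.337 → 41
B: 142×119/255 = 16898/255 ≈ 66.267 → 66
= RGB(89, 41, 66)


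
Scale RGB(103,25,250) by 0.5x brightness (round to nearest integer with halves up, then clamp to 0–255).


Multiply each channel by 0.5, round half up, clamp to [0, 255]
R: 103×0.5 = 51.5 → round → 52
G: 25×0.5 = 12.5 → round → 13
B: 250×0.5 = 125
= RGB(52, 13, 125)


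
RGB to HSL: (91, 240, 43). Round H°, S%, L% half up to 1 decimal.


Normalize: R'=91/255≈0.3569, G'=240/255≈0.9412, B'=43/255≈0.1686
Max=240/255, Min=43/255, Δ=Max-Min=197/255
L = (Max+Min)/2 = (240+43)/510 = 283/510 = 0.55490… → L = 55.5%
L > 0.5 → S = Δ/(2-Max-Min) = 197/(510-240-43) = 197/227 = 0.86784… → S = 86.8%
(the 1/255 factors cancel in S and H, so raw channel differences can be used)
Max is G' → H = 60 × ((B-R)/Δ + 2) = 60 × ((43-91)/197 + 2)
  -48/197 + 2 = -0.2436… + 2 = 1.7563…
  H = 60 × 1.7563… = 105.380…° → H = 105.4°
= HSL(105.4°, 86.8%, 55.5%)


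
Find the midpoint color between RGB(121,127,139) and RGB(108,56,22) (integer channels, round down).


Midpoint: each channel = ⌊(C₁+C₂)/2⌋
R: ⌊(121+108)/2⌋ = 114
G: ⌊(127+56)/2⌋ = 91
B: ⌊(139+22)/2⌋ = 80
= RGB(114, 91, 80)


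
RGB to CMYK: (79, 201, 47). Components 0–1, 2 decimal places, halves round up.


R'=79/255≈0.3098, G'=201/255≈0.7882, B'=47/255≈0.1843
K = 1 - max(R',G',B') = 1 - 201/255 = 54/255 = 0.21176… → 0.21
(1-R'-K)/(1-K) simplifies to (max-R)/max with max = 201:
C = (201-79)/201 = 122/201 = 0.60696… → 0.61
M = (201-201)/201 = 0/201 = 0 → 0.00
Y = (201-47)/201 = 154/201 = 0.76616… → 0.77
= CMYK(0.61, 0.00, 0.77, 0.21)


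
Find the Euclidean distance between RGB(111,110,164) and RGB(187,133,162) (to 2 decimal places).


d = √[(R₁-R₂)² + (G₁-G₂)² + (B₁-B₂)²]
d = √[(111-187)² + (110-133)² + (164-162)²]
d = √[5776 + 529 + 4]
d = √6309
d ≈ 79.43


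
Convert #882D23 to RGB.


88 → 136 (R)
2D → 45 (G)
23 → 35 (B)
= RGB(136, 45, 35)


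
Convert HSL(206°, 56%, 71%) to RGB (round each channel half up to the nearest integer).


H=206°, S=0.56, L=0.71
C = (1-|2L-1|)×S = (1-|0.42|)×0.56 = 0.3248
H' = H/60 = 206/60 ≈ 3.4333; X = C×(1-|H' mod 2 - 1|) ≈ 0.1841
m = L - C/2 = 0.71 - 0.1624 = 0.5476
Sector ⌊H'⌋ = 3 → (R',G',B') = (0.0, ≈0.1841, 0.3248)
RGB = ((R'+m)×255, (G'+m)×255, (B'+m)×255) = (139.638, 186.5716, 222.462)
Round half up → RGB(140, 187, 222)


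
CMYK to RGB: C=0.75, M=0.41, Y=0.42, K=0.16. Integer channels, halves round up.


R = 255 × (1-C) × (1-K) = 255 × 0.25 × 0.84 = 53.55 → 54
G = 255 × (1-M) × (1-K) = 255 × 0.59 × 0.84 = 126.378 → 126
B = 255 × (1-Y) × (1-K) = 255 × 0.58 × 0.84 = 124.236 → 124
= RGB(54, 126, 124)


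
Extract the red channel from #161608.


Color: #161608
R = 16 = 22
G = 16 = 22
B = 08 = 8
Red = 22


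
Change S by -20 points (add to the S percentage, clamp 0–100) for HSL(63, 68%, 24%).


Original S = 68%
Adjustment = -20 percentage points
New S = 68 + (-20) = 48
Clamp to [0, 100] → 48
= HSL(63°, 48%, 24%)


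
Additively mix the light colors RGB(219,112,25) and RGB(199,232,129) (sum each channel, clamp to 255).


Additive: each channel = min(255, C₁+C₂)
R: 219+199 = 418 → 255
G: 112+232 = 344 → 255
B: 25+129 = 154 → 154
= RGB(255, 255, 154)


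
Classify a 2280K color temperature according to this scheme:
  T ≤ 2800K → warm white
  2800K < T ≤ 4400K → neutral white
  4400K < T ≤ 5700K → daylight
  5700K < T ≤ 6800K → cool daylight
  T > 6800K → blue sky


Temperature: 2280K
2280K ≤ 2800K → warm white
Classification: warm white


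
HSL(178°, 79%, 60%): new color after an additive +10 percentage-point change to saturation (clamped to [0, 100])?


Original S = 79%
Adjustment = +10 percentage points
New S = 79 + (10) = 89
Clamp to [0, 100] → 89
= HSL(178°, 89%, 60%)


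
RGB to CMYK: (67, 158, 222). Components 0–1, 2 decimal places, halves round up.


R'=67/255≈0.2627, G'=158/255≈0.6196, B'=222/255≈0.8706
K = 1 - max(R',G',B') = 1 - 222/255 = 33/255 = 0.12941… → 0.13
(1-R'-K)/(1-K) simplifies to (max-R)/max with max = 222:
C = (222-67)/222 = 155/222 = 0.69819… → 0.70
M = (222-158)/222 = 64/222 = 0.28828… → 0.29
Y = (222-222)/222 = 0/222 = 0 → 0.00
= CMYK(0.70, 0.29, 0.00, 0.13)


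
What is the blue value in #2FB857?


Color: #2FB857
R = 2F = 47
G = B8 = 184
B = 57 = 87
Blue = 87


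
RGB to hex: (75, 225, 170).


R = 75 → 4B (hex)
G = 225 → E1 (hex)
B = 170 → AA (hex)
Hex = #4BE1AA


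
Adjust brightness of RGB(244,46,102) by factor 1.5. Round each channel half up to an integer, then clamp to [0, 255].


Multiply each channel by 1.5, round half up, clamp to [0, 255]
R: 244×1.5 = 366 → clamp → 255
G: 46×1.5 = 69
B: 102×1.5 = 153
= RGB(255, 69, 153)


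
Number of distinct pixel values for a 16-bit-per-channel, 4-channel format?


Total bits = 16 bits/channel × 4 channels = 64 bits
Distinct pixel values = 2^64
= 18,446,744,073,709,551,616 pixel values


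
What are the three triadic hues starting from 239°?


Triadic: equally spaced at 120° intervals
H1 = 239°
H2 = (239 + 120) mod 360 = 359°
H3 = (239 + 240) mod 360 = 119°
Triadic = 239°, 359°, 119°


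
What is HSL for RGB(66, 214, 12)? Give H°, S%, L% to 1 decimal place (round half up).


Normalize: R'=66/255≈0.2588, G'=214/255≈0.8392, B'=12/255≈0.0471
Max=214/255, Min=12/255, Δ=Max-Min=202/255
L = (Max+Min)/2 = (214+12)/510 = 226/510 = 0.44313… → L = 44.3%
L ≤ 0.5 → S = Δ/(Max+Min) = 202/(214+12) = 202/226 = 0.89380… → S = 89.4%
(the 1/255 factors cancel in S and H, so raw channel differences can be used)
Max is G' → H = 60 × ((B-R)/Δ + 2) = 60 × ((12-66)/202 + 2)
  -54/202 + 2 = -0.2673… + 2 = 1.7326…
  H = 60 × 1.7326… = 103.960…° → H = 104.0°
= HSL(104.0°, 89.4%, 44.3%)


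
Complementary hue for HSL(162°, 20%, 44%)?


Complement = opposite side of color wheel = hue + 180°
H' = (162 + 180) mod 360 = 342°
S and L unchanged.
= HSL(342°, 20%, 44%)


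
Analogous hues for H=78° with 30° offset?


Base hue: 78°
Left analog: (78 - 30) mod 360 = 48°
Right analog: (78 + 30) mod 360 = 108°
Analogous hues = 48° and 108°


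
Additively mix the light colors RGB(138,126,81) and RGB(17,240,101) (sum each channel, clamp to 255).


Additive: each channel = min(255, C₁+C₂)
R: 138+17 = 155 → 155
G: 126+240 = 366 → 255
B: 81+101 = 182 → 182
= RGB(155, 255, 182)


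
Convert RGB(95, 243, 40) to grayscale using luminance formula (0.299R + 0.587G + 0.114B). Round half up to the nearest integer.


Gray = 0.299×R + 0.587×G + 0.114×B
Gray = 0.299×95 + 0.587×243 + 0.114×40
Gray = 28.405 + 142.641 + 4.560
Gray = 175.606 → round half up → 176
Gray = 176


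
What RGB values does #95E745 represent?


95 → 149 (R)
E7 → 231 (G)
45 → 69 (B)
= RGB(149, 231, 69)


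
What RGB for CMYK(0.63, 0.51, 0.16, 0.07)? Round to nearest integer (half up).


R = 255 × (1-C) × (1-K) = 255 × 0.37 × 0.93 = 87.7455 → 88
G = 255 × (1-M) × (1-K) = 255 × 0.49 × 0.93 = 116.2035 → 116
B = 255 × (1-Y) × (1-K) = 255 × 0.84 × 0.93 = 199.206 → 199
= RGB(88, 116, 199)


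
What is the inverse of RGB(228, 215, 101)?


Invert: (255-R, 255-G, 255-B)
R: 255-228 = 27
G: 255-215 = 40
B: 255-101 = 154
= RGB(27, 40, 154)


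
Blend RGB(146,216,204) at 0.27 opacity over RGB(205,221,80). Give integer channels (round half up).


C = α×F + (1-α)×B, with 1-α = 0.73
R: 0.27×146 + 0.73×205 = 39.42 + 149.65 = 189.07 → 189
G: 0.27×216 + 0.73×221 = 58.32 + 161.33 = 219.65 → 220
B: 0.27×204 + 0.73×80 = 55.08 + 58.40 = 113.48 → 113
= RGB(189, 220, 113)


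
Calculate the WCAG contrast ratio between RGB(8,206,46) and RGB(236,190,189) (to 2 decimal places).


Linearize each sRGB channel c=v/255: c/12.92 if c ≤ 0.04045 else ((c+0.055)/1.055)^2.4
L = 0.2126×R_lin + 0.7152×G_lin + 0.0722×B_lin
Color 1 (8,206,46):
  R=8: 8/255≈0.0314 ≤ 0.04045 → 0.0314/12.92 ≈ 0.00243
  G=206: 206/255≈0.8078 > 0.04045 → ((0.8078+0.055)/1.055)^2.4 ≈ 0.61721
  B=46: 46/255≈0.1804 > 0.04045 → ((0.1804+0.055)/1.055)^2.4 ≈ 0.02732
  L1 = 0.2126×0.00243 + 0.7152×0.61721 + 0.0722×0.02732 ≈ 0.44391
Color 2 (236,190,189):
  R=236: 236/255≈0.9255 > 0.04045 → ((0.9255+0.055)/1.055)^2.4 ≈ 0.83880
  G=190: 190/255≈0.7451 > 0.04045 → ((0.7451+0.055)/1.055)^2.4 ≈ 0.51492
  B=189: 189/255≈0.7412 > 0.04045 → ((0.7412+0.055)/1.055)^2.4 ≈ 0.50888
  L2 = 0.2126×0.83880 + 0.7152×0.51492 + 0.0722×0.50888 ≈ 0.58334
Lighter = 0.58334, Darker = 0.44391
Ratio = (L_lighter + 0.05) / (L_darker + 0.05)
Ratio = (0.58334 + 0.05) / (0.44391 + 0.05) = 0.63334 / 0.49391 ≈ 1.2823
Ratio ≈ 1.28:1


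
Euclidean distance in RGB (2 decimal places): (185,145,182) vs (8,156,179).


d = √[(R₁-R₂)² + (G₁-G₂)² + (B₁-B₂)²]
d = √[(185-8)² + (145-156)² + (182-179)²]
d = √[31329 + 121 + 9]
d = √31459
d ≈ 177.37


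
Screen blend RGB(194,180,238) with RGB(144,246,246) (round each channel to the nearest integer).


Screen: C = 255 - (255-A)×(255-B)/255, rounded to nearest integer
R: 255 - (255-194)×(255-144)/255 = 255 - 6771/255 ≈ 255 - 26.553 = 228.447 → 228
G: 255 - (255-180)×(255-246)/255 = 255 - 675/255 ≈ 255 - 2.647 = 252.353 → 252
B: 255 - (255-238)×(255-246)/255 = 255 - 153/255 ≈ 255 - 0.600 = 254.400 → 254
= RGB(228, 252, 254)


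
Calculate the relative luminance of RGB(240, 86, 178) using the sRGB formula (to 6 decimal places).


Linearize each channel (sRGB transfer function): c = v/255; c_lin = c/12.92 if c ≤ 0.04045, else ((c+0.055)/1.055)^2.4
  R: 240/255 ≈ 0.941176 > 0.04045 → ((0.941176+0.055)/1.055)^2.4 ≈ 0.871367
  G: 86/255 ≈ 0.337255 > 0.04045 → ((0.337255+0.055)/1.055)^2.4 ≈ 0.093059
  B: 178/255 ≈ 0.698039 > 0.04045 → ((0.698039+0.055)/1.055)^2.4 ≈ 0.445201
R_lin = 0.871367, G_lin = 0.093059, B_lin = 0.445201
L = 0.2126×R + 0.7152×G + 0.0722×B
L = 0.2126×0.871367 + 0.7152×0.093059 + 0.0722×0.445201
L ≈ 0.283952


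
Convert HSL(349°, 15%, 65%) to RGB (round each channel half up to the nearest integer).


H=349°, S=0.15, L=0.65
C = (1-|2L-1|)×S = (1-|0.30|)×0.15 = 0.105
H' = H/60 = 349/60 ≈ 5.8167; X = C×(1-|H' mod 2 - 1|) = 0.01925
m = L - C/2 = 0.65 - 0.0525 = 0.5975
Sector ⌊H'⌋ = 5 → (R',G',B') = (0.105, 0.0, 0.01925)
RGB = ((R'+m)×255, (G'+m)×255, (B'+m)×255) = (179.1375, 152.3625, 157.27125)
Round half up → RGB(179, 152, 157)


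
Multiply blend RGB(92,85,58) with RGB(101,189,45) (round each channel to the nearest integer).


Multiply: C = A×B/255, rounded to nearest integer
R: 92×101/255 = 9292/255 ≈ 36.439 → 36
G: 85×189/255 = 16065/255 ≈ 63.000 → 63
B: 58×45/255 = 2610/255 ≈ 10.235 → 10
= RGB(36, 63, 10)


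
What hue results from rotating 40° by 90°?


New hue = (H + rotation) mod 360
New hue = (40 + 90) mod 360
= 130 mod 360
= 130°


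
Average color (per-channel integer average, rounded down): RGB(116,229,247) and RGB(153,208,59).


Midpoint: each channel = ⌊(C₁+C₂)/2⌋
R: ⌊(116+153)/2⌋ = 134
G: ⌊(229+208)/2⌋ = 218
B: ⌊(247+59)/2⌋ = 153
= RGB(134, 218, 153)


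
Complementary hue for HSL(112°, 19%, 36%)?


Complement = opposite side of color wheel = hue + 180°
H' = (112 + 180) mod 360 = 292°
S and L unchanged.
= HSL(292°, 19%, 36%)


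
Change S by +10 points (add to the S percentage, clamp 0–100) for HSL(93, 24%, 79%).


Original S = 24%
Adjustment = +10 percentage points
New S = 24 + (10) = 34
Clamp to [0, 100] → 34
= HSL(93°, 34%, 79%)


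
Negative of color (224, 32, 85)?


Invert: (255-R, 255-G, 255-B)
R: 255-224 = 31
G: 255-32 = 223
B: 255-85 = 170
= RGB(31, 223, 170)


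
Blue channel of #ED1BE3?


Color: #ED1BE3
R = ED = 237
G = 1B = 27
B = E3 = 227
Blue = 227


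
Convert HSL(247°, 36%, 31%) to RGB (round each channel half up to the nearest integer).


H=247°, S=0.36, L=0.31
C = (1-|2L-1|)×S = (1-|-0.38|)×0.36 = 0.2232
H' = H/60 = 247/60 ≈ 4.1167; X = C×(1-|H' mod 2 - 1|) = 0.02604
m = L - C/2 = 0.31 - 0.1116 = 0.1984
Sector ⌊H'⌋ = 4 → (R',G',B') = (0.02604, 0.0, 0.2232)
RGB = ((R'+m)×255, (G'+m)×255, (B'+m)×255) = (57.2322, 50.592, 107.508)
Round half up → RGB(57, 51, 108)


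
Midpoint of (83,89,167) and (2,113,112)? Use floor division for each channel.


Midpoint: each channel = ⌊(C₁+C₂)/2⌋
R: ⌊(83+2)/2⌋ = 42
G: ⌊(89+113)/2⌋ = 101
B: ⌊(167+112)/2⌋ = 139
= RGB(42, 101, 139)


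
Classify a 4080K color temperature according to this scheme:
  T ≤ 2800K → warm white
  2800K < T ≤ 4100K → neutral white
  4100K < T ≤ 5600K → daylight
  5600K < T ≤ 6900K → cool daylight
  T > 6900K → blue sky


Temperature: 4080K
2800K < 4080K ≤ 4100K → neutral white
Classification: neutral white


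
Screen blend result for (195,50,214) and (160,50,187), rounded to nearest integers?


Screen: C = 255 - (255-A)×(255-B)/255, rounded to nearest integer
R: 255 - (255-195)×(255-160)/255 = 255 - 5700/255 ≈ 255 - 22.353 = 232.647 → 233
G: 255 - (255-50)×(255-50)/255 = 255 - 42025/255 ≈ 255 - 164.804 = 90.196 → 90
B: 255 - (255-214)×(255-187)/255 = 255 - 2788/255 ≈ 255 - 10.933 = 244.067 → 244
= RGB(233, 90, 244)


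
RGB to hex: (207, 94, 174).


R = 207 → CF (hex)
G = 94 → 5E (hex)
B = 174 → AE (hex)
Hex = #CF5EAE


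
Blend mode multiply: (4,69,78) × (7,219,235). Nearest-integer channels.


Multiply: C = A×B/255, rounded to nearest integer
R: 4×7/255 = 28/255 ≈ 0.110 → 0
G: 69×219/255 = 15111/255 ≈ 59.259 → 59
B: 78×235/255 = 18330/255 ≈ 71.882 → 72
= RGB(0, 59, 72)


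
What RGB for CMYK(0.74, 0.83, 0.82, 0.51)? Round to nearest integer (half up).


R = 255 × (1-C) × (1-K) = 255 × 0.26 × 0.49 = 32.487 → 32
G = 255 × (1-M) × (1-K) = 255 × 0.17 × 0.49 = 21.2415 → 21
B = 255 × (1-Y) × (1-K) = 255 × 0.18 × 0.49 = 22.491 → 22
= RGB(32, 21, 22)


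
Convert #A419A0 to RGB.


A4 → 164 (R)
19 → 25 (G)
A0 → 160 (B)
= RGB(164, 25, 160)


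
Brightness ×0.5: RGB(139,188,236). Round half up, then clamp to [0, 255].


Multiply each channel by 0.5, round half up, clamp to [0, 255]
R: 139×0.5 = 69.5 → round → 70
G: 188×0.5 = 94
B: 236×0.5 = 118
= RGB(70, 94, 118)


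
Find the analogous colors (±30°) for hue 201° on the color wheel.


Base hue: 201°
Left analog: (201 - 30) mod 360 = 171°
Right analog: (201 + 30) mod 360 = 231°
Analogous hues = 171° and 231°


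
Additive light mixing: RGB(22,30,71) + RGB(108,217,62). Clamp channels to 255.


Additive: each channel = min(255, C₁+C₂)
R: 22+108 = 130 → 130
G: 30+217 = 247 → 247
B: 71+62 = 133 → 133
= RGB(130, 247, 133)


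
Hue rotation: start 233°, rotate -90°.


New hue = (H + rotation) mod 360
New hue = (233 -90) mod 360
= 143 mod 360
= 143°


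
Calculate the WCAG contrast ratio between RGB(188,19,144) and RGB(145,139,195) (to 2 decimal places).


Linearize each sRGB channel c=v/255: c/12.92 if c ≤ 0.04045 else ((c+0.055)/1.055)^2.4
L = 0.2126×R_lin + 0.7152×G_lin + 0.0722×B_lin
Color 1 (188,19,144):
  R=188: 188/255≈0.7373 > 0.04045 → ((0.7373+0.055)/1.055)^2.4 ≈ 0.50289
  G=19: 19/255≈0.0745 > 0.04045 → ((0.0745+0.055)/1.055)^2.4 ≈ 0.00651
  B=144: 144/255≈0.5647 > 0.04045 → ((0.5647+0.055)/1.055)^2.4 ≈ 0.27889
  L1 = 0.2126×0.50289 + 0.7152×0.00651 + 0.0722×0.27889 ≈ 0.13171
Color 2 (145,139,195):
  R=145: 145/255≈0.5686 > 0.04045 → ((0.5686+0.055)/1.055)^2.4 ≈ 0.28315
  G=139: 139/255≈0.5451 > 0.04045 → ((0.5451+0.055)/1.055)^2.4 ≈ 0.25818
  B=195: 195/255≈0.7647 > 0.04045 → ((0.7647+0.055)/1.055)^2.4 ≈ 0.54572
  L2 = 0.2126×0.28315 + 0.7152×0.25818 + 0.0722×0.54572 ≈ 0.28425
Lighter = 0.28425, Darker = 0.13171
Ratio = (L_lighter + 0.05) / (L_darker + 0.05)
Ratio = (0.28425 + 0.05) / (0.13171 + 0.05) = 0.33425 / 0.18171 ≈ 1.8395
Ratio ≈ 1.84:1


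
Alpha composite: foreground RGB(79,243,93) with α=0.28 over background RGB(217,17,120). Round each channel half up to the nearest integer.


C = α×F + (1-α)×B, with 1-α = 0.72
R: 0.28×79 + 0.72×217 = 22.12 + 156.24 = 178.36 → 178
G: 0.28×243 + 0.72×17 = 68.04 + 12.24 = 80.28 → 80
B: 0.28×93 + 0.72×120 = 26.04 + 86.40 = 112.44 → 112
= RGB(178, 80, 112)


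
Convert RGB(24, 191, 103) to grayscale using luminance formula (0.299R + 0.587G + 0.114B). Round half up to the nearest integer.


Gray = 0.299×R + 0.587×G + 0.114×B
Gray = 0.299×24 + 0.587×191 + 0.114×103
Gray = 7.176 + 112.117 + 11.742
Gray = 131.035 → round half up → 131
Gray = 131


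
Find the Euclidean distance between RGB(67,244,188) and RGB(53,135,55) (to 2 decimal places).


d = √[(R₁-R₂)² + (G₁-G₂)² + (B₁-B₂)²]
d = √[(67-53)² + (244-135)² + (188-55)²]
d = √[196 + 11881 + 17689]
d = √29766
d ≈ 172.53


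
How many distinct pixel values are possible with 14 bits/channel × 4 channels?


Total bits = 14 bits/channel × 4 channels = 56 bits
Distinct pixel values = 2^56
= 72,057,594,037,927,936 pixel values


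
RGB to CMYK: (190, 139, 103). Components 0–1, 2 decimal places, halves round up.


R'=190/255≈0.7451, G'=139/255≈0.5451, B'=103/255≈0.4039
K = 1 - max(R',G',B') = 1 - 190/255 = 65/255 = 0.25490… → 0.25
(1-R'-K)/(1-K) simplifies to (max-R)/max with max = 190:
C = (190-190)/190 = 0/190 = 0 → 0.00
M = (190-139)/190 = 51/190 = 0.26842… → 0.27
Y = (190-103)/190 = 87/190 = 0.45789… → 0.46
= CMYK(0.00, 0.27, 0.46, 0.25)


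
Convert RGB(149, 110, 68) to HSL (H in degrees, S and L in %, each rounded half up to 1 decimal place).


Normalize: R'=149/255≈0.5843, G'=110/255≈0.4314, B'=68/255≈0.2667
Max=149/255, Min=68/255, Δ=Max-Min=81/255
L = (Max+Min)/2 = (149+68)/510 = 217/510 = 0.42549… → L = 42.5%
L ≤ 0.5 → S = Δ/(Max+Min) = 81/(149+68) = 81/217 = 0.37327… → S = 37.3%
(the 1/255 factors cancel in S and H, so raw channel differences can be used)
Max is R' → H = 60 × (((G-B)/Δ) mod 6) = 60 × (((110-68)/81) mod 6)
  42/81 = 0.5185…
  H = 60 × 0.5185… = 31.111…° → H = 31.1°
= HSL(31.1°, 37.3%, 42.5%)


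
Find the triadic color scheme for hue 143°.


Triadic: equally spaced at 120° intervals
H1 = 143°
H2 = (143 + 120) mod 360 = 263°
H3 = (143 + 240) mod 360 = 23°
Triadic = 143°, 263°, 23°


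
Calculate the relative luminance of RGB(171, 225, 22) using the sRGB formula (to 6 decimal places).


Linearize each channel (sRGB transfer function): c = v/255; c_lin = c/12.92 if c ≤ 0.04045, else ((c+0.055)/1.055)^2.4
  R: 171/255 ≈ 0.670588 > 0.04045 → ((0.670588+0.055)/1.055)^2.4 ≈ 0.407240
  G: 225/255 ≈ 0.882353 > 0.04045 → ((0.882353+0.055)/1.055)^2.4 ≈ 0.752942
  B: 22/255 ≈ 0.086275 > 0.04045 → ((0.086275+0.055)/1.055)^2.4 ≈ 0.008023
R_lin = 0.407240, G_lin = 0.752942, B_lin = 0.008023
L = 0.2126×R + 0.7152×G + 0.0722×B
L = 0.2126×0.407240 + 0.7152×0.752942 + 0.0722×0.008023
L ≈ 0.625663


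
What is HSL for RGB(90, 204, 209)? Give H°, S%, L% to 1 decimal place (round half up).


Normalize: R'=90/255≈0.3529, G'=204/255≈0.8000, B'=209/255≈0.8196
Max=209/255, Min=90/255, Δ=Max-Min=119/255
L = (Max+Min)/2 = (209+90)/510 = 299/510 = 0.58627… → L = 58.6%
L > 0.5 → S = Δ/(2-Max-Min) = 119/(510-209-90) = 119/211 = 0.56398… → S = 56.4%
(the 1/255 factors cancel in S and H, so raw channel differences can be used)
Max is B' → H = 60 × ((R-G)/Δ + 4) = 60 × ((90-204)/119 + 4)
  -114/119 + 4 = -0.9579… + 4 = 3.0420…
  H = 60 × 3.0420… = 182.521…° → H = 182.5°
= HSL(182.5°, 56.4%, 58.6%)


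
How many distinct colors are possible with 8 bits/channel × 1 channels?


Total bits = 8 bits/channel × 1 channels = 8 bits
Distinct colors = 2^8
= 256 colors


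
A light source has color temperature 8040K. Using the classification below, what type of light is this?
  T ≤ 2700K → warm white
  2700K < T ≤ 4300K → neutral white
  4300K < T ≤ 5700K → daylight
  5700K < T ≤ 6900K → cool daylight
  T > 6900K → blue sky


Temperature: 8040K
8040K > 6900K → blue sky
Classification: blue sky


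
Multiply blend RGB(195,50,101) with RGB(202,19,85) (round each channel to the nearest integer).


Multiply: C = A×B/255, rounded to nearest integer
R: 195×202/255 = 39390/255 ≈ 154.471 → 154
G: 50×19/255 = 950/255 ≈ 3.725 → 4
B: 101×85/255 = 8585/255 ≈ 33.667 → 34
= RGB(154, 4, 34)


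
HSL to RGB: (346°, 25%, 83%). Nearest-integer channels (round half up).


H=346°, S=0.25, L=0.83
C = (1-|2L-1|)×S = (1-|0.66|)×0.25 = 0.085
H' = H/60 = 346/60 ≈ 5.7667; X = C×(1-|H' mod 2 - 1|) ≈ 0.0198
m = L - C/2 = 0.83 - 0.0425 = 0.7875
Sector ⌊H'⌋ = 5 → (R',G',B') = (0.085, 0.0, ≈0.0198)
RGB = ((R'+m)×255, (G'+m)×255, (B'+m)×255) = (222.4875, 200.8125, 205.87)
Round half up → RGB(222, 201, 206)


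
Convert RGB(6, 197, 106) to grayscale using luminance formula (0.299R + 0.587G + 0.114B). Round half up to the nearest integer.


Gray = 0.299×R + 0.587×G + 0.114×B
Gray = 0.299×6 + 0.587×197 + 0.114×106
Gray = 1.794 + 115.639 + 12.084
Gray = 129.517 → round half up → 130
Gray = 130


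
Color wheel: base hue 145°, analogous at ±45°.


Base hue: 145°
Left analog: (145 - 45) mod 360 = 100°
Right analog: (145 + 45) mod 360 = 190°
Analogous hues = 100° and 190°


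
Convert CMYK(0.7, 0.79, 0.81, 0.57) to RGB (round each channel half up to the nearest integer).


R = 255 × (1-C) × (1-K) = 255 × 0.30 × 0.43 = 32.895 → 33
G = 255 × (1-M) × (1-K) = 255 × 0.21 × 0.43 = 23.0265 → 23
B = 255 × (1-Y) × (1-K) = 255 × 0.19 × 0.43 = 20.8335 → 21
= RGB(33, 23, 21)


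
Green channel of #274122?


Color: #274122
R = 27 = 39
G = 41 = 65
B = 22 = 34
Green = 65


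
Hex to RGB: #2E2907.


2E → 46 (R)
29 → 41 (G)
07 → 7 (B)
= RGB(46, 41, 7)


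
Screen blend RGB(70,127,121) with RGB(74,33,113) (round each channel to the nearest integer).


Screen: C = 255 - (255-A)×(255-B)/255, rounded to nearest integer
R: 255 - (255-70)×(255-74)/255 = 255 - 33485/255 ≈ 255 - 131.314 = 123.686 → 124
G: 255 - (255-127)×(255-33)/255 = 255 - 28416/255 ≈ 255 - 111.435 = 143.565 → 144
B: 255 - (255-121)×(255-113)/255 = 255 - 19028/255 ≈ 255 - 74.620 = 180.380 → 180
= RGB(124, 144, 180)


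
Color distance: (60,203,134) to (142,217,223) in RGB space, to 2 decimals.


d = √[(R₁-R₂)² + (G₁-G₂)² + (B₁-B₂)²]
d = √[(60-142)² + (203-217)² + (134-223)²]
d = √[6724 + 196 + 7921]
d = √14841
d ≈ 121.82


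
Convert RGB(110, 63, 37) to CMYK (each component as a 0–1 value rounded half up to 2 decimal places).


R'=110/255≈0.4314, G'=63/255≈0.2471, B'=37/255≈0.1451
K = 1 - max(R',G',B') = 1 - 110/255 = 145/255 = 0.56862… → 0.57
(1-R'-K)/(1-K) simplifies to (max-R)/max with max = 110:
C = (110-110)/110 = 0/110 = 0 → 0.00
M = (110-63)/110 = 47/110 = 0.42727… → 0.43
Y = (110-37)/110 = 73/110 = 0.66363… → 0.66
= CMYK(0.00, 0.43, 0.66, 0.57)


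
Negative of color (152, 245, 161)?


Invert: (255-R, 255-G, 255-B)
R: 255-152 = 103
G: 255-245 = 10
B: 255-161 = 94
= RGB(103, 10, 94)


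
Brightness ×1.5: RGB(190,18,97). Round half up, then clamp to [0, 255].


Multiply each channel by 1.5, round half up, clamp to [0, 255]
R: 190×1.5 = 285 → clamp → 255
G: 18×1.5 = 27
B: 97×1.5 = 145.5 → round → 146
= RGB(255, 27, 146)


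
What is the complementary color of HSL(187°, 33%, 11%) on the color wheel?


Complement = opposite side of color wheel = hue + 180°
H' = (187 + 180) mod 360 = 7°
S and L unchanged.
= HSL(7°, 33%, 11%)


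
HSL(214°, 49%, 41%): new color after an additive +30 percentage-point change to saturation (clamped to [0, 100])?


Original S = 49%
Adjustment = +30 percentage points
New S = 49 + (30) = 79
Clamp to [0, 100] → 79
= HSL(214°, 79%, 41%)


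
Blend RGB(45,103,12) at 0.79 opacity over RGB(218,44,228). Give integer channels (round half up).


C = α×F + (1-α)×B, with 1-α = 0.21
R: 0.79×45 + 0.21×218 = 35.55 + 45.78 = 81.33 → 81
G: 0.79×103 + 0.21×44 = 81.37 + 9.24 = 90.61 → 91
B: 0.79×12 + 0.21×228 = 9.48 + 47.88 = 57.36 → 57
= RGB(81, 91, 57)


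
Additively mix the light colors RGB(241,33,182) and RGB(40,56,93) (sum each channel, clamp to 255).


Additive: each channel = min(255, C₁+C₂)
R: 241+40 = 281 → 255
G: 33+56 = 89 → 89
B: 182+93 = 275 → 255
= RGB(255, 89, 255)


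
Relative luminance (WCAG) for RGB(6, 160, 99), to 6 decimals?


Linearize each channel (sRGB transfer function): c = v/255; c_lin = c/12.92 if c ≤ 0.04045, else ((c+0.055)/1.055)^2.4
  R: 6/255 ≈ 0.023529 ≤ 0.04045 → 0.023529/12.92 ≈ 0.001821
  G: 160/255 ≈ 0.627451 > 0.04045 → ((0.627451+0.055)/1.055)^2.4 ≈ 0.351533
  B: 99/255 ≈ 0.388235 > 0.04045 → ((0.388235+0.055)/1.055)^2.4 ≈ 0.124772
R_lin = 0.001821, G_lin = 0.351533, B_lin = 0.124772
L = 0.2126×R + 0.7152×G + 0.0722×B
L = 0.2126×0.001821 + 0.7152×0.351533 + 0.0722×0.124772
L ≈ 0.260812


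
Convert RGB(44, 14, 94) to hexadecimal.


R = 44 → 2C (hex)
G = 14 → 0E (hex)
B = 94 → 5E (hex)
Hex = #2C0E5E


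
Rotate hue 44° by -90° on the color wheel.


New hue = (H + rotation) mod 360
New hue = (44 -90) mod 360
= -46 mod 360
= 314°


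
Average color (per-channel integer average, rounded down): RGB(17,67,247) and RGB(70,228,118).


Midpoint: each channel = ⌊(C₁+C₂)/2⌋
R: ⌊(17+70)/2⌋ = 43
G: ⌊(67+228)/2⌋ = 147
B: ⌊(247+118)/2⌋ = 182
= RGB(43, 147, 182)


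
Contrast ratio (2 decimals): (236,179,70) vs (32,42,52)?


Linearize each sRGB channel c=v/255: c/12.92 if c ≤ 0.04045 else ((c+0.055)/1.055)^2.4
L = 0.2126×R_lin + 0.7152×G_lin + 0.0722×B_lin
Color 1 (236,179,70):
  R=236: 236/255≈0.9255 > 0.04045 → ((0.9255+0.055)/1.055)^2.4 ≈ 0.83880
  G=179: 179/255≈0.7020 > 0.04045 → ((0.7020+0.055)/1.055)^2.4 ≈ 0.45079
  B=70: 70/255≈0.2745 > 0.04045 → ((0.2745+0.055)/1.055)^2.4 ≈ 0.06125
  L1 = 0.2126×0.83880 + 0.7152×0.45079 + 0.0722×0.06125 ≈ 0.50515
Color 2 (32,42,52):
  R=32: 32/255≈0.1255 > 0.04045 → ((0.1255+0.055)/1.055)^2.4 ≈ 0.01444
  G=42: 42/255≈0.1647 > 0.04045 → ((0.1647+0.055)/1.055)^2.4 ≈ 0.02315
  B=52: 52/255≈0.2039 > 0.04045 → ((0.2039+0.055)/1.055)^2.4 ≈ 0.03434
  L2 = 0.2126×0.01444 + 0.7152×0.02315 + 0.0722×0.03434 ≈ 0.02211
Lighter = 0.50515, Darker = 0.02211
Ratio = (L_lighter + 0.05) / (L_darker + 0.05)
Ratio = (0.50515 + 0.05) / (0.02211 + 0.05) = 0.55515 / 0.07211 ≈ 7.6988
Ratio ≈ 7.70:1


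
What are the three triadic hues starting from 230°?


Triadic: equally spaced at 120° intervals
H1 = 230°
H2 = (230 + 120) mod 360 = 350°
H3 = (230 + 240) mod 360 = 110°
Triadic = 230°, 350°, 110°


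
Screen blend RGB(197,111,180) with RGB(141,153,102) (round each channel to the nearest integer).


Screen: C = 255 - (255-A)×(255-B)/255, rounded to nearest integer
R: 255 - (255-197)×(255-141)/255 = 255 - 6612/255 ≈ 255 - 25.929 = 229.071 → 229
G: 255 - (255-111)×(255-153)/255 = 255 - 14688/255 ≈ 255 - 57.600 = 197.400 → 197
B: 255 - (255-180)×(255-102)/255 = 255 - 11475/255 ≈ 255 - 45.000 = 210.000 → 210
= RGB(229, 197, 210)


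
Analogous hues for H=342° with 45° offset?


Base hue: 342°
Left analog: (342 - 45) mod 360 = 297°
Right analog: (342 + 45) mod 360 = 27°
Analogous hues = 297° and 27°


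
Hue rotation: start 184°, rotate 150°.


New hue = (H + rotation) mod 360
New hue = (184 + 150) mod 360
= 334 mod 360
= 334°


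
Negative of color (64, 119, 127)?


Invert: (255-R, 255-G, 255-B)
R: 255-64 = 191
G: 255-119 = 136
B: 255-127 = 128
= RGB(191, 136, 128)


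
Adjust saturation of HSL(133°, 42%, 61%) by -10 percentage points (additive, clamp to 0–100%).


Original S = 42%
Adjustment = -10 percentage points
New S = 42 + (-10) = 32
Clamp to [0, 100] → 32
= HSL(133°, 32%, 61%)
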